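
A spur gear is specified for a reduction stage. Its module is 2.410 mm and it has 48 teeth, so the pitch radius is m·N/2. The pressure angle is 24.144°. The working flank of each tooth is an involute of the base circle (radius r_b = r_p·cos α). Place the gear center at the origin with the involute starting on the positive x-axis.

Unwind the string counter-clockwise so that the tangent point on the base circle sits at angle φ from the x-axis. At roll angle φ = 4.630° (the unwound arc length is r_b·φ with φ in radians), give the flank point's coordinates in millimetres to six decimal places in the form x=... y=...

pitch radius r_p = m·N/2 = 2.410·48/2 = 57.840000
base radius r_b = r_p·cos α = 57.840000·cos 24.144° = 52.780176
roll angle φ = 4.630° = 0.08080874 rad
x = r_b·(cos φ + φ·sin φ) = 52.780176·(0.99673675 + 0.08080874·0.08072083) = 52.952224
y = r_b·(sin φ − φ·cos φ) = 52.780176·(0.08072083 − 0.08080874·0.99673675) = 0.009278

x=52.952224 y=0.009278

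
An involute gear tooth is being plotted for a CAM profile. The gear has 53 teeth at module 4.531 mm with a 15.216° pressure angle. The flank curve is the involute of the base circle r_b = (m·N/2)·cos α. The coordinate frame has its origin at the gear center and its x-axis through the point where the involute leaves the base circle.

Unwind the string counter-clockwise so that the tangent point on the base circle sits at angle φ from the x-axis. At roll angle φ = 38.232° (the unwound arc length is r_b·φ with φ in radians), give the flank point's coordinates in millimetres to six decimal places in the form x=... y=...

x=138.855288 y=10.971646

pitch radius r_p = m·N/2 = 4.531·53/2 = 120.071500
base radius r_b = r_p·cos α = 120.071500·cos 15.216° = 115.862182
roll angle φ = 38.232° = 0.66727428 rad
x = r_b·(cos φ + φ·sin φ) = 115.862182·(0.78551139 + 0.66727428·0.61884720) = 138.855288
y = r_b·(sin φ − φ·cos φ) = 115.862182·(0.61884720 − 0.66727428·0.78551139) = 10.971646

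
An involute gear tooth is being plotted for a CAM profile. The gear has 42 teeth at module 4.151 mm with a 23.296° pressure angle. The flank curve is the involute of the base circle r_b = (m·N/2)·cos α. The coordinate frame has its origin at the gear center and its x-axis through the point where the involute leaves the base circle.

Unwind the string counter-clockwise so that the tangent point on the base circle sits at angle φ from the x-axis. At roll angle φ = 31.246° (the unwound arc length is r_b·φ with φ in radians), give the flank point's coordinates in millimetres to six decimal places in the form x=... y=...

x=91.099257 y=4.201087

pitch radius r_p = m·N/2 = 4.151·42/2 = 87.171000
base radius r_b = r_p·cos α = 87.171000·cos 23.296° = 80.064296
roll angle φ = 31.246° = 0.54534558 rad
x = r_b·(cos φ + φ·sin φ) = 80.064296·(0.85494809 + 0.54534558·0.51871357) = 91.099257
y = r_b·(sin φ − φ·cos φ) = 80.064296·(0.51871357 − 0.54534558·0.85494809) = 4.201087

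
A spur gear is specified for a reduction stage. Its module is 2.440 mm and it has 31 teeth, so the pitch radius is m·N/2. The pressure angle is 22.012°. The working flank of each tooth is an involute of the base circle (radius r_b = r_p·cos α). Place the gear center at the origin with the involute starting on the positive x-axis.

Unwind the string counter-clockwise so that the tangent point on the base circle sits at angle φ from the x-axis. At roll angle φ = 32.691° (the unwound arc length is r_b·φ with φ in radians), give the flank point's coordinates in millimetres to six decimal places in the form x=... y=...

x=40.314275 y=2.101075

pitch radius r_p = m·N/2 = 2.440·31/2 = 37.820000
base radius r_b = r_p·cos α = 37.820000·cos 22.012° = 35.063125
roll angle φ = 32.691° = 0.57056559 rad
x = r_b·(cos φ + φ·sin φ) = 35.063125·(0.84159563 + 0.57056559·0.54010813) = 40.314275
y = r_b·(sin φ − φ·cos φ) = 35.063125·(0.54010813 − 0.57056559·0.84159563) = 2.101075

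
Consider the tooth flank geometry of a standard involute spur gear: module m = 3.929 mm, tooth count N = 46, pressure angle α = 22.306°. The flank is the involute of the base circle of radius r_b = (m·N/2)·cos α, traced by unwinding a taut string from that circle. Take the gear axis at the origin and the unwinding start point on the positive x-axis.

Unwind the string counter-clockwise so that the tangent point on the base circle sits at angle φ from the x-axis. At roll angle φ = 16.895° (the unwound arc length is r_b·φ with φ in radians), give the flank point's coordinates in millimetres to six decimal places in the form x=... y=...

x=87.160939 y=0.708330

pitch radius r_p = m·N/2 = 3.929·46/2 = 90.367000
base radius r_b = r_p·cos α = 90.367000·cos 22.306° = 83.604835
roll angle φ = 16.895° = 0.29487338 rad
x = r_b·(cos φ + φ·sin φ) = 83.604835·(0.95683895 + 0.29487338·0.29061869) = 87.160939
y = r_b·(sin φ − φ·cos φ) = 83.604835·(0.29061869 − 0.29487338·0.95683895) = 0.708330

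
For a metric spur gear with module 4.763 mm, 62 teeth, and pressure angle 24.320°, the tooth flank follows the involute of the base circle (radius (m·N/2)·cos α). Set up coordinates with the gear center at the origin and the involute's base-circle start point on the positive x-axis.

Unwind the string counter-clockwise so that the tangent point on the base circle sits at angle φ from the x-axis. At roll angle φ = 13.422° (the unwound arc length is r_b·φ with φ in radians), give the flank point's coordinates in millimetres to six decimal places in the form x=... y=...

x=138.191561 y=0.573405

pitch radius r_p = m·N/2 = 4.763·62/2 = 147.653000
base radius r_b = r_p·cos α = 147.653000·cos 24.320° = 134.550210
roll angle φ = 13.422° = 0.23425809 rad
x = r_b·(cos φ + φ·sin φ) = 134.550210·(0.97268682 + 0.23425809·0.23212141) = 138.191561
y = r_b·(sin φ − φ·cos φ) = 134.550210·(0.23212141 − 0.23425809·0.97268682) = 0.573405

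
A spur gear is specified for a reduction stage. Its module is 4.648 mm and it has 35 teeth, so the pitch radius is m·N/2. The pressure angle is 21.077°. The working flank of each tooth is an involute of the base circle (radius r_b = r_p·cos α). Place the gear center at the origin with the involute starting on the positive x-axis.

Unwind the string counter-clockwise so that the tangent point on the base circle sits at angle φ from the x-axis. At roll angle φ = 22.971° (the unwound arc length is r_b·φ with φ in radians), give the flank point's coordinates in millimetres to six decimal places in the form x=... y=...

pitch radius r_p = m·N/2 = 4.648·35/2 = 81.340000
base radius r_b = r_p·cos α = 81.340000·cos 21.077° = 75.898189
roll angle φ = 22.971° = 0.40091958 rad
x = r_b·(cos φ + φ·sin φ) = 75.898189·(0.92070250 + 0.40091958·0.39026517) = 81.755059
y = r_b·(sin φ − φ·cos φ) = 75.898189·(0.39026517 − 0.40091958·0.92070250) = 1.604298

x=81.755059 y=1.604298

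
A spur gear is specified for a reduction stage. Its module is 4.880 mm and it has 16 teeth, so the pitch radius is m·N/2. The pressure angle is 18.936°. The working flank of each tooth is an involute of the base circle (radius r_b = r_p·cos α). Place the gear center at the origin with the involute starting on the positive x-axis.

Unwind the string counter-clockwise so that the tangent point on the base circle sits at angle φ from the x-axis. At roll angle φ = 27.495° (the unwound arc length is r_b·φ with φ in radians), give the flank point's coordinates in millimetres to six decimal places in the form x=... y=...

pitch radius r_p = m·N/2 = 4.880·16/2 = 39.040000
base radius r_b = r_p·cos α = 39.040000·cos 18.936° = 36.927220
roll angle φ = 27.495° = 0.47987828 rad
x = r_b·(cos φ + φ·sin φ) = 36.927220·(0.88705112 + 0.47987828·0.46167121) = 40.937409
y = r_b·(sin φ − φ·cos φ) = 36.927220·(0.46167121 − 0.47987828·0.88705112) = 1.329182

x=40.937409 y=1.329182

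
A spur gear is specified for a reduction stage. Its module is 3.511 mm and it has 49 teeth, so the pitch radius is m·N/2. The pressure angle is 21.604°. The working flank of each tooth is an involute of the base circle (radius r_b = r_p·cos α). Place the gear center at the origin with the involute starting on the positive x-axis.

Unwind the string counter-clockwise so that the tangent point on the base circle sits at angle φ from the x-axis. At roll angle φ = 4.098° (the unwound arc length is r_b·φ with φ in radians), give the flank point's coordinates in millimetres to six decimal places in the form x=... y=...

pitch radius r_p = m·N/2 = 3.511·49/2 = 86.019500
base radius r_b = r_p·cos α = 86.019500·cos 21.604° = 79.976698
roll angle φ = 4.098° = 0.07152359 rad
x = r_b·(cos φ + φ·sin φ) = 79.976698·(0.99744328 + 0.07152359·0.07146263) = 80.181001
y = r_b·(sin φ − φ·cos φ) = 79.976698·(0.07146263 − 0.07152359·0.99744328) = 0.009749

x=80.181001 y=0.009749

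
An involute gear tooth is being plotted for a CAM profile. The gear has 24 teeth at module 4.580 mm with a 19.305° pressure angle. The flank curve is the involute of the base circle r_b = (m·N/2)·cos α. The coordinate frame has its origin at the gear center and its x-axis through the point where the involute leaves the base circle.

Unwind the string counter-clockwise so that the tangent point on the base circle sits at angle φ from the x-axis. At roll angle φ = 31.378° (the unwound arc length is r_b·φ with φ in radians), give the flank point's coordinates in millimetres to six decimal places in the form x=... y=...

pitch radius r_p = m·N/2 = 4.580·24/2 = 54.960000
base radius r_b = r_p·cos α = 54.960000·cos 19.305° = 51.869715
roll angle φ = 31.378° = 0.54764941 rad
x = r_b·(cos φ + φ·sin φ) = 51.869715·(0.85375079 + 0.54764941·0.52068185) = 59.074517
y = r_b·(sin φ − φ·cos φ) = 51.869715·(0.52068185 − 0.54764941·0.85375079) = 2.755617

x=59.074517 y=2.755617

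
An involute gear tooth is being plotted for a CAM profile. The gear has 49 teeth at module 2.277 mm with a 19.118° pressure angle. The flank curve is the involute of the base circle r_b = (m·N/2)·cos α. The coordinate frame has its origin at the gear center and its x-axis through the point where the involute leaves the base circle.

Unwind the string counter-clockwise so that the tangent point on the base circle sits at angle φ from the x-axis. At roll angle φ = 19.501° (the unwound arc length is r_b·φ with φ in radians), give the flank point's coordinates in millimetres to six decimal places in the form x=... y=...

pitch radius r_p = m·N/2 = 2.277·49/2 = 55.786500
base radius r_b = r_p·cos α = 55.786500·cos 19.118° = 52.709655
roll angle φ = 19.501° = 0.34035666 rad
x = r_b·(cos φ + φ·sin φ) = 52.709655·(0.94263566 + 0.34035666·0.33382331) = 55.674818
y = r_b·(sin φ − φ·cos φ) = 52.709655·(0.33382331 − 0.34035666·0.94263566) = 0.684750

x=55.674818 y=0.684750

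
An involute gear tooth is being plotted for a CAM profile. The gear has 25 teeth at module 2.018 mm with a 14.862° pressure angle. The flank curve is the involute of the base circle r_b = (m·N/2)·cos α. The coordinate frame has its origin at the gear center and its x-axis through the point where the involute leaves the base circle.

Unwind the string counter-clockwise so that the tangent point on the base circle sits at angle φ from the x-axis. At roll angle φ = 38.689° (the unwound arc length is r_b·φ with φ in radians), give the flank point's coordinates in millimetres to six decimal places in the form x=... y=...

pitch radius r_p = m·N/2 = 2.018·25/2 = 25.225000
base radius r_b = r_p·cos α = 25.225000·cos 14.862° = 24.381133
roll angle φ = 38.689° = 0.67525043 rad
x = r_b·(cos φ + φ·sin φ) = 24.381133·(0.78055043 + 0.67525043·0.62509281) = 29.321839
y = r_b·(sin φ − φ·cos φ) = 24.381133·(0.62509281 − 0.67525043·0.78055043) = 2.389980

x=29.321839 y=2.389980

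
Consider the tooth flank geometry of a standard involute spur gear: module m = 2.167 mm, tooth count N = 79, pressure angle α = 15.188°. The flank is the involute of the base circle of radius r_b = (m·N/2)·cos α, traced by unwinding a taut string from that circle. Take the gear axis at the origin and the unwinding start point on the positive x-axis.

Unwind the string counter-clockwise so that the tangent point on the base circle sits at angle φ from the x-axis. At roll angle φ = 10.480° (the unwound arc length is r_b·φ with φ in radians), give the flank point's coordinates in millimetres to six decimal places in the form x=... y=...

x=83.977052 y=0.167941

pitch radius r_p = m·N/2 = 2.167·79/2 = 85.596500
base radius r_b = r_p·cos α = 85.596500·cos 15.188° = 82.606733
roll angle φ = 10.480° = 0.18291051 rad
x = r_b·(cos φ + φ·sin φ) = 82.606733·(0.98331846 + 0.18291051·0.18189229) = 83.977052
y = r_b·(sin φ − φ·cos φ) = 82.606733·(0.18189229 − 0.18291051·0.98331846) = 0.167941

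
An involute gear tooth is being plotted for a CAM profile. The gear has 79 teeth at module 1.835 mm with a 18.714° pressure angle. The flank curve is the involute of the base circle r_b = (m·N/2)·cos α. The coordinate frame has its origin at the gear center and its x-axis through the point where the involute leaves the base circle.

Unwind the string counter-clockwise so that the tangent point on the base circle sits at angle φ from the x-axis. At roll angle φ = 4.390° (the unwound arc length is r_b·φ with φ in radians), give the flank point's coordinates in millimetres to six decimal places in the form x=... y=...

pitch radius r_p = m·N/2 = 1.835·79/2 = 72.482500
base radius r_b = r_p·cos α = 72.482500·cos 18.714° = 68.650489
roll angle φ = 4.390° = 0.07661995 rad
x = r_b·(cos φ + φ·sin φ) = 68.650489·(0.99706613 + 0.07661995·0.07654501) = 68.851703
y = r_b·(sin φ − φ·cos φ) = 68.650489·(0.07654501 − 0.07661995·0.99706613) = 0.010287

x=68.851703 y=0.010287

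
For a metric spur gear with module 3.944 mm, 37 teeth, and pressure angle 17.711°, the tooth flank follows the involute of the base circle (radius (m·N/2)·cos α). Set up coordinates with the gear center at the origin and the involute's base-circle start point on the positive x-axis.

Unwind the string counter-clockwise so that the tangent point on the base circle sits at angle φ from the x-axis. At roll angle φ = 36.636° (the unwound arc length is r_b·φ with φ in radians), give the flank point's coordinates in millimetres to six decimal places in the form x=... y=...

x=82.294965 y=5.812918

pitch radius r_p = m·N/2 = 3.944·37/2 = 72.964000
base radius r_b = r_p·cos α = 72.964000·cos 17.711° = 69.505732
roll angle φ = 36.636° = 0.63941882 rad
x = r_b·(cos φ + φ·sin φ) = 69.505732·(0.80244270 + 0.63941882·0.59672918) = 82.294965
y = r_b·(sin φ − φ·cos φ) = 69.505732·(0.59672918 − 0.63941882·0.80244270) = 5.812918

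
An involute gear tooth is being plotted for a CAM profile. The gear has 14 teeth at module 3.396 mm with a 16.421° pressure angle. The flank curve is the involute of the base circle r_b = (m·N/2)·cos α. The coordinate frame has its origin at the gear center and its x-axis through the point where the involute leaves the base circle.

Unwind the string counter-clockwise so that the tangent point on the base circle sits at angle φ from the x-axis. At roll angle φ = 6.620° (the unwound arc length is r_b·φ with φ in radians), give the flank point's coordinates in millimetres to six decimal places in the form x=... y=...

x=22.954045 y=0.011708

pitch radius r_p = m·N/2 = 3.396·14/2 = 23.772000
base radius r_b = r_p·cos α = 23.772000·cos 16.421° = 22.802350
roll angle φ = 6.620° = 0.11554080 rad
x = r_b·(cos φ + φ·sin φ) = 22.802350·(0.99333258 + 0.11554080·0.11528390) = 22.954045
y = r_b·(sin φ − φ·cos φ) = 22.802350·(0.11528390 − 0.11554080·0.99333258) = 0.011708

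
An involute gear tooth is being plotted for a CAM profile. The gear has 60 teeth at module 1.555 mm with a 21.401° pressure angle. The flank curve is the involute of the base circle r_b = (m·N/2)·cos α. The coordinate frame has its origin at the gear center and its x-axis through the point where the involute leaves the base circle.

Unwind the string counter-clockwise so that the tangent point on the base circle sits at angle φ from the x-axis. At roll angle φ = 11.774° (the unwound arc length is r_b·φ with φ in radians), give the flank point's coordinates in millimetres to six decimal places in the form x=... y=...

x=44.340857 y=0.125104

pitch radius r_p = m·N/2 = 1.555·60/2 = 46.650000
base radius r_b = r_p·cos α = 46.650000·cos 21.401° = 43.433457
roll angle φ = 11.774° = 0.20549507 rad
x = r_b·(cos φ + φ·sin φ) = 43.433457·(0.97896009 + 0.20549507·0.20405183) = 44.340857
y = r_b·(sin φ − φ·cos φ) = 43.433457·(0.20405183 − 0.20549507·0.97896009) = 0.125104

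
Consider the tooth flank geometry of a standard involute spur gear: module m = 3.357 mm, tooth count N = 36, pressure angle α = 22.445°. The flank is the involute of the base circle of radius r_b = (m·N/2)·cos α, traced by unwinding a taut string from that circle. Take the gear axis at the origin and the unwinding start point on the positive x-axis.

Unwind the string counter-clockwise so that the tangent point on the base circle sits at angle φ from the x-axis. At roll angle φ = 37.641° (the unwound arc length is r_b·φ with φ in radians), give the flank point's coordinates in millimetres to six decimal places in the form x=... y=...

x=66.630954 y=5.054113

pitch radius r_p = m·N/2 = 3.357·36/2 = 60.426000
base radius r_b = r_p·cos α = 60.426000·cos 22.445° = 55.848516
roll angle φ = 37.641° = 0.65695938 rad
x = r_b·(cos φ + φ·sin φ) = 55.848516·(0.79185283 + 0.65695938·0.61071196) = 66.630954
y = r_b·(sin φ − φ·cos φ) = 55.848516·(0.61071196 − 0.65695938·0.79185283) = 5.054113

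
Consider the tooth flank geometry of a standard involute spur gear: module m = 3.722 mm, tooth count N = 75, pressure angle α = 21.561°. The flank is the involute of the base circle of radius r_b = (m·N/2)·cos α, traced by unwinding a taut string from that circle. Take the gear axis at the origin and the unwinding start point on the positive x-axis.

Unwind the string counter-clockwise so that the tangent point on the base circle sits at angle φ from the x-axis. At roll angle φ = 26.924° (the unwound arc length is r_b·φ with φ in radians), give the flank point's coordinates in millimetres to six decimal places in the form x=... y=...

x=143.358967 y=4.391494

pitch radius r_p = m·N/2 = 3.722·75/2 = 139.575000
base radius r_b = r_p·cos α = 139.575000·cos 21.561° = 129.808497
roll angle φ = 26.924° = 0.46991245 rad
x = r_b·(cos φ + φ·sin φ) = 129.808497·(0.89160794 + 0.46991245·0.45280822) = 143.358967
y = r_b·(sin φ − φ·cos φ) = 129.808497·(0.45280822 − 0.46991245·0.89160794) = 4.391494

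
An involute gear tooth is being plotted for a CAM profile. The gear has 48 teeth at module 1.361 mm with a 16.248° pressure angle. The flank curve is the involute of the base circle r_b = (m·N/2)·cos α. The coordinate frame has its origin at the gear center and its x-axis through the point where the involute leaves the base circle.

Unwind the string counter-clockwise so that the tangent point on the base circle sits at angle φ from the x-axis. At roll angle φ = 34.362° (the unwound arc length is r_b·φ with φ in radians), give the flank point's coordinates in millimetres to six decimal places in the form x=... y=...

pitch radius r_p = m·N/2 = 1.361·48/2 = 32.664000
base radius r_b = r_p·cos α = 32.664000·cos 16.248° = 31.359387
roll angle φ = 34.362° = 0.59973004 rad
x = r_b·(cos φ + φ·sin φ) = 31.359387·(0.82548802 + 0.59973004·0.56441964) = 36.501933
y = r_b·(sin φ − φ·cos φ) = 31.359387·(0.56441964 − 0.59973004·0.82548802) = 2.174764

x=36.501933 y=2.174764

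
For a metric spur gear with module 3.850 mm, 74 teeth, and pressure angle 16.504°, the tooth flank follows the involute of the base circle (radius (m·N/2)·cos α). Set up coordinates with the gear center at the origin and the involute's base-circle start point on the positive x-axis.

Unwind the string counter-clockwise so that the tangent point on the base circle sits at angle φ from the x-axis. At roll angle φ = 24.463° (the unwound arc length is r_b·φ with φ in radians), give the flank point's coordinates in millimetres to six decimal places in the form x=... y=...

x=148.468423 y=3.479307

pitch radius r_p = m·N/2 = 3.850·74/2 = 142.450000
base radius r_b = r_p·cos α = 142.450000·cos 16.504° = 136.581046
roll angle φ = 24.463° = 0.42695989 rad
x = r_b·(cos φ + φ·sin φ) = 136.581046·(0.91022888 + 0.42695989·0.41410553) = 148.468423
y = r_b·(sin φ − φ·cos φ) = 136.581046·(0.41410553 − 0.42695989·0.91022888) = 3.479307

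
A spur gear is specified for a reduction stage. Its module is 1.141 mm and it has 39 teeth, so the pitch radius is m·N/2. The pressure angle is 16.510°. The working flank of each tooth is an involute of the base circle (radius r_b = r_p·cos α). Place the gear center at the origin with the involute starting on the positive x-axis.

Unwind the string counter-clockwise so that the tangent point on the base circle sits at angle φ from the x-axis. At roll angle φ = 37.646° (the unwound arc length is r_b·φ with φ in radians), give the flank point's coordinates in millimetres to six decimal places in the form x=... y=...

x=25.451634 y=1.931239

pitch radius r_p = m·N/2 = 1.141·39/2 = 22.249500
base radius r_b = r_p·cos α = 22.249500·cos 16.510° = 21.332156
roll angle φ = 37.646° = 0.65704665 rad
x = r_b·(cos φ + φ·sin φ) = 21.332156·(0.79179953 + 0.65704665·0.61078106) = 25.451634
y = r_b·(sin φ − φ·cos φ) = 21.332156·(0.61078106 − 0.65704665·0.79179953) = 1.931239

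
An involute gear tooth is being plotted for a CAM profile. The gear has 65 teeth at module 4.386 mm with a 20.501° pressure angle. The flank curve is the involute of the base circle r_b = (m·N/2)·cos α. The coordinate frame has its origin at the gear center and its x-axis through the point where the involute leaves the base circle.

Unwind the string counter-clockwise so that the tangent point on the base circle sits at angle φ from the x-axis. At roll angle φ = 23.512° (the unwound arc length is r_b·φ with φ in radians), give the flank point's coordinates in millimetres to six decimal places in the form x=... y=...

x=144.290123 y=3.024024

pitch radius r_p = m·N/2 = 4.386·65/2 = 142.545000
base radius r_b = r_p·cos α = 142.545000·cos 20.501° = 133.517066
roll angle φ = 23.512° = 0.41036181 rad
x = r_b·(cos φ + φ·sin φ) = 133.517066·(0.91697654 + 0.41036181·0.39894113) = 144.290123
y = r_b·(sin φ − φ·cos φ) = 133.517066·(0.39894113 − 0.41036181·0.91697654) = 3.024024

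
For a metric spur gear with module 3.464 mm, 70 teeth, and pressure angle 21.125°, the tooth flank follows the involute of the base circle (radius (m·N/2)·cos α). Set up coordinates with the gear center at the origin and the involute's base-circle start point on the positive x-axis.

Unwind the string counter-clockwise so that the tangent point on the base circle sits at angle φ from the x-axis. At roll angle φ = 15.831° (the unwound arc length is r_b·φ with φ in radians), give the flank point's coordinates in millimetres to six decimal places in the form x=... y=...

x=117.327110 y=0.789132

pitch radius r_p = m·N/2 = 3.464·70/2 = 121.240000
base radius r_b = r_p·cos α = 121.240000·cos 21.125° = 113.092232
roll angle φ = 15.831° = 0.27630307 rad
x = r_b·(cos φ + φ·sin φ) = 113.092232·(0.96207053 + 0.27630307·0.27280082) = 117.327110
y = r_b·(sin φ − φ·cos φ) = 113.092232·(0.27280082 − 0.27630307·0.96207053) = 0.789132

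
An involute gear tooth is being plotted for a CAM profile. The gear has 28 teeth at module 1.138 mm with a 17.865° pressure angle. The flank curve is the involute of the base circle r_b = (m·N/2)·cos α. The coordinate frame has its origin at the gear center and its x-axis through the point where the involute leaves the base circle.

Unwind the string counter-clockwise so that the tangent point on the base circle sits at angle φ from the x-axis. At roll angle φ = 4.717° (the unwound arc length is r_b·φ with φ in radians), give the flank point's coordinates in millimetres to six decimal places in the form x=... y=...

pitch radius r_p = m·N/2 = 1.138·28/2 = 15.932000
base radius r_b = r_p·cos α = 15.932000·cos 17.865° = 15.163791
roll angle φ = 4.717° = 0.08232718 rad
x = r_b·(cos φ + φ·sin φ) = 15.163791·(0.99661303 + 0.08232718·0.08223421) = 15.215092
y = r_b·(sin φ − φ·cos φ) = 15.163791·(0.08223421 − 0.08232718·0.99661303) = 0.002819

x=15.215092 y=0.002819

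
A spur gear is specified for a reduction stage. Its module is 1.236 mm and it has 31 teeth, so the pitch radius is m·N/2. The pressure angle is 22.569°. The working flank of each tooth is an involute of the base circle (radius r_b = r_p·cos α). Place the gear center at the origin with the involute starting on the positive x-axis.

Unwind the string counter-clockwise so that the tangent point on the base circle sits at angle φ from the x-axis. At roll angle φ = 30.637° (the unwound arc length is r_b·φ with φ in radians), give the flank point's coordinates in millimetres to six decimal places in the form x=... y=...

pitch radius r_p = m·N/2 = 1.236·31/2 = 19.158000
base radius r_b = r_p·cos α = 19.158000·cos 22.569° = 17.690842
roll angle φ = 30.637° = 0.53471652 rad
x = r_b·(cos φ + φ·sin φ) = 17.690842·(0.86041312 + 0.53471652·0.50959715) = 20.042011
y = r_b·(sin φ − φ·cos φ) = 17.690842·(0.50959715 − 0.53471652·0.86041312) = 0.876051

x=20.042011 y=0.876051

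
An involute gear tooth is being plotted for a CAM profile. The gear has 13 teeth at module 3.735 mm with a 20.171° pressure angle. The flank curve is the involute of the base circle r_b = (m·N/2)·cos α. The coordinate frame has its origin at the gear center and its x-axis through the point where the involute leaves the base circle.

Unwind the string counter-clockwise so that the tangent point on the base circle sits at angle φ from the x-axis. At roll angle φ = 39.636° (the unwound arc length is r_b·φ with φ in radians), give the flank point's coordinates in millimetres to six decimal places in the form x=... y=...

x=27.606080 y=2.396451

pitch radius r_p = m·N/2 = 3.735·13/2 = 24.277500
base radius r_b = r_p·cos α = 24.277500·cos 20.171° = 22.788504
roll angle φ = 39.636° = 0.69177870 rad
x = r_b·(cos φ + φ·sin φ) = 22.788504·(0.77011259 + 0.69177870·0.63790799) = 27.606080
y = r_b·(sin φ − φ·cos φ) = 22.788504·(0.63790799 − 0.69177870·0.77011259) = 2.396451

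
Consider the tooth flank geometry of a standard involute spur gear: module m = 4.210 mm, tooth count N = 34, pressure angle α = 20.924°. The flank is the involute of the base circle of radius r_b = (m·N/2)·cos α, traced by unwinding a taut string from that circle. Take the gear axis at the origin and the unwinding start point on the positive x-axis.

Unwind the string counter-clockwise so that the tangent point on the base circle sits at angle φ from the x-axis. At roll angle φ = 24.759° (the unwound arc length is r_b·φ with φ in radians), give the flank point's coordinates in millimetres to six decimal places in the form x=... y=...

pitch radius r_p = m·N/2 = 4.210·34/2 = 71.570000
base radius r_b = r_p·cos α = 71.570000·cos 20.924° = 66.850314
roll angle φ = 24.759° = 0.43212607 rad
x = r_b·(cos φ + φ·sin φ) = 66.850314·(0.90807740 + 0.43212607·0.41880238) = 72.803523
y = r_b·(sin φ − φ·cos φ) = 66.850314·(0.41880238 − 0.43212607·0.90807740) = 1.764746

x=72.803523 y=1.764746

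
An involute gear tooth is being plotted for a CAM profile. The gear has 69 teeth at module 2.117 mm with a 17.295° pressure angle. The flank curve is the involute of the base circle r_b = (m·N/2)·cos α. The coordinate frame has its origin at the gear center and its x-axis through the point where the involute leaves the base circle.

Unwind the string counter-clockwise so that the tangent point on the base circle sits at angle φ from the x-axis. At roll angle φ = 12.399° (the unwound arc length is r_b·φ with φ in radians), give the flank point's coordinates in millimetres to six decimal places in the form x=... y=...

x=71.348058 y=0.234467

pitch radius r_p = m·N/2 = 2.117·69/2 = 73.036500
base radius r_b = r_p·cos α = 73.036500·cos 17.295° = 69.734282
roll angle φ = 12.399° = 0.21640337 rad
x = r_b·(cos φ + φ·sin φ) = 69.734282·(0.97667603 + 0.21640337·0.21471828) = 71.348058
y = r_b·(sin φ − φ·cos φ) = 69.734282·(0.21471828 − 0.21640337·0.97667603) = 0.234467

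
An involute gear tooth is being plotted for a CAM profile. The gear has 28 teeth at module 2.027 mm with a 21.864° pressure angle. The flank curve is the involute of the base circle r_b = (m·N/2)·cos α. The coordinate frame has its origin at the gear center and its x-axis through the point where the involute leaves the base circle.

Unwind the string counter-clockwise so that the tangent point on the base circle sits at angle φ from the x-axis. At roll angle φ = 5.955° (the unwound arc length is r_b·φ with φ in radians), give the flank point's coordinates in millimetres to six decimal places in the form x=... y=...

x=26.478648 y=0.009846

pitch radius r_p = m·N/2 = 2.027·28/2 = 28.378000
base radius r_b = r_p·cos α = 28.378000·cos 21.864° = 26.336783
roll angle φ = 5.955° = 0.10393436 rad
x = r_b·(cos φ + φ·sin φ) = 26.336783·(0.99460369 + 0.10393436·0.10374734) = 26.478648
y = r_b·(sin φ − φ·cos φ) = 26.336783·(0.10374734 − 0.10393436·0.99460369) = 0.009846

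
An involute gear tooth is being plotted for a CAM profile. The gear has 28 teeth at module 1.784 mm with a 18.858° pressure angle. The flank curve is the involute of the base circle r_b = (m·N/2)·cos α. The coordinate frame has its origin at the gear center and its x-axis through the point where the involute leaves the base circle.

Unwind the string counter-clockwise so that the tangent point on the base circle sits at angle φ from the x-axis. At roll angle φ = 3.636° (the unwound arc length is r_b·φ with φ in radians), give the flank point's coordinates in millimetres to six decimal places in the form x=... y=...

x=23.682896 y=0.002013

pitch radius r_p = m·N/2 = 1.784·28/2 = 24.976000
base radius r_b = r_p·cos α = 24.976000·cos 18.858° = 23.635352
roll angle φ = 3.636° = 0.06346017 rad
x = r_b·(cos φ + φ·sin φ) = 23.635352·(0.99798708 + 0.06346017·0.06341759) = 23.682896
y = r_b·(sin φ − φ·cos φ) = 23.635352·(0.06341759 − 0.06346017·0.99798708) = 0.002013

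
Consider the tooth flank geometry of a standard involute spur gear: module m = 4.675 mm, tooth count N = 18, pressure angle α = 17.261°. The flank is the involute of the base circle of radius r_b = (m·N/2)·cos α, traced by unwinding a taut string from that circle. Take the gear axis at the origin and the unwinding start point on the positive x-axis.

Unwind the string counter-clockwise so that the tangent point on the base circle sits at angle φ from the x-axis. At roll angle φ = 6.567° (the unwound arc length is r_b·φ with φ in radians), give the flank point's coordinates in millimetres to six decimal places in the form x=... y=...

x=40.443120 y=0.020140

pitch radius r_p = m·N/2 = 4.675·18/2 = 42.075000
base radius r_b = r_p·cos α = 42.075000·cos 17.261° = 40.180068
roll angle φ = 6.567° = 0.11461577 rad
x = r_b·(cos φ + φ·sin φ) = 40.180068·(0.99343880 + 0.11461577·0.11436499) = 40.443120
y = r_b·(sin φ − φ·cos φ) = 40.180068·(0.11436499 − 0.11461577·0.99343880) = 0.020140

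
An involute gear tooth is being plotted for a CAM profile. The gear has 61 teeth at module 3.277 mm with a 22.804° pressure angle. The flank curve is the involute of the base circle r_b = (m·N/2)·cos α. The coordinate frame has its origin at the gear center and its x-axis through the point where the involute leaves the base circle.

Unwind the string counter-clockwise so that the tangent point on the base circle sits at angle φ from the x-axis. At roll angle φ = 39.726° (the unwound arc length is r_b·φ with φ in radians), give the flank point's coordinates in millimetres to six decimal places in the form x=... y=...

pitch radius r_p = m·N/2 = 3.277·61/2 = 99.948500
base radius r_b = r_p·cos α = 99.948500·cos 22.804° = 92.136135
roll angle φ = 39.726° = 0.69334950 rad
x = r_b·(cos φ + φ·sin φ) = 92.136135·(0.76910961 + 0.69334950·0.63911689) = 111.691200
y = r_b·(sin φ − φ·cos φ) = 92.136135·(0.63911689 − 0.69334950·0.76910961) = 9.753083

x=111.691200 y=9.753083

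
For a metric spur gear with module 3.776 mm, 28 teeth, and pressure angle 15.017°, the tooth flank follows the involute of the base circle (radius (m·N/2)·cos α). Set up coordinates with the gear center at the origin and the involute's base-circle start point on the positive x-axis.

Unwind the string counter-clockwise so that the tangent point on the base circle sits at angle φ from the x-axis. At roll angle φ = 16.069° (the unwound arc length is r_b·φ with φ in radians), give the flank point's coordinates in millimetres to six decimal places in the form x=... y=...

x=53.027364 y=0.372500

pitch radius r_p = m·N/2 = 3.776·28/2 = 52.864000
base radius r_b = r_p·cos α = 52.864000·cos 15.017° = 51.058641
roll angle φ = 16.069° = 0.28045696 rad
x = r_b·(cos φ + φ·sin φ) = 51.058641·(0.96092906 + 0.28045696·0.27679478) = 53.027364
y = r_b·(sin φ − φ·cos φ) = 51.058641·(0.27679478 − 0.28045696·0.96092906) = 0.372500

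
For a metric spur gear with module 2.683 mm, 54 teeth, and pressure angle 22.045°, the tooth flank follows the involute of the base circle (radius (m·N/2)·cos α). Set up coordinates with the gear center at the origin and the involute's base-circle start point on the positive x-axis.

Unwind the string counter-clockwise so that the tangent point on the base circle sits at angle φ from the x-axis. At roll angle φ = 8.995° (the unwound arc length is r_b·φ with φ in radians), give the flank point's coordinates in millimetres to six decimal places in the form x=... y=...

x=67.967146 y=0.086388

pitch radius r_p = m·N/2 = 2.683·54/2 = 72.441000
base radius r_b = r_p·cos α = 72.441000·cos 22.045° = 67.144792
roll angle φ = 8.995° = 0.15699237 rad
x = r_b·(cos φ + φ·sin φ) = 67.144792·(0.98770199 + 0.15699237·0.15634827) = 67.967146
y = r_b·(sin φ − φ·cos φ) = 67.144792·(0.15634827 − 0.15699237·0.98770199) = 0.086388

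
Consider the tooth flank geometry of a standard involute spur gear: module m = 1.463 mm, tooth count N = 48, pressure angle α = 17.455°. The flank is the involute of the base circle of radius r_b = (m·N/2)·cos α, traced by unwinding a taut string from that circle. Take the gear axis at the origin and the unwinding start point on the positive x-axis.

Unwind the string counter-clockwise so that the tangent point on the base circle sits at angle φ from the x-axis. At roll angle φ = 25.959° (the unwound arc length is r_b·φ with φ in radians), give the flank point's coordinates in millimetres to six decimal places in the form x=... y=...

pitch radius r_p = m·N/2 = 1.463·48/2 = 35.112000
base radius r_b = r_p·cos α = 35.112000·cos 17.455° = 33.495192
roll angle φ = 25.959° = 0.45307002 rad
x = r_b·(cos φ + φ·sin φ) = 33.495192·(0.89910751 + 0.45307002·0.43772787) = 36.758591
y = r_b·(sin φ − φ·cos φ) = 33.495192·(0.43772787 − 0.45307002·0.89910751) = 1.017223

x=36.758591 y=1.017223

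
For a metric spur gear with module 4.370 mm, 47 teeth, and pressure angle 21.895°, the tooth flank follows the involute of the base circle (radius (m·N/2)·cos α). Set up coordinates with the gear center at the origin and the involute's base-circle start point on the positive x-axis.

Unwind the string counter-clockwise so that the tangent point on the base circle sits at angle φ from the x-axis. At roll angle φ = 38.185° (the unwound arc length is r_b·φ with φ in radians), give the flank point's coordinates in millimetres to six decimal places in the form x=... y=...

pitch radius r_p = m·N/2 = 4.370·47/2 = 102.695000
base radius r_b = r_p·cos α = 102.695000·cos 21.895° = 95.287486
roll angle φ = 38.185° = 0.66645397 rad
x = r_b·(cos φ + φ·sin φ) = 95.287486·(0.78601877 + 0.66645397·0.61820264) = 114.156540
y = r_b·(sin φ − φ·cos φ) = 95.287486·(0.61820264 − 0.66645397·0.78601877) = 8.991071

x=114.156540 y=8.991071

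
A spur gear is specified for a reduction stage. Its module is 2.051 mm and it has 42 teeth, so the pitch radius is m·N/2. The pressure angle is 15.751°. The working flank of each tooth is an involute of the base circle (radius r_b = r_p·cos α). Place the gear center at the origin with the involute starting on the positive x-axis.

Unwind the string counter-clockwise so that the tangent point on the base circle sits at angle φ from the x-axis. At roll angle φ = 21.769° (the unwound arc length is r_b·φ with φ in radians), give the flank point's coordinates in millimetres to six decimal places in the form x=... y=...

x=44.338614 y=0.746977

pitch radius r_p = m·N/2 = 2.051·42/2 = 43.071000
base radius r_b = r_p·cos α = 43.071000·cos 15.751° = 41.453705
roll angle φ = 21.769° = 0.37994072 rad
x = r_b·(cos φ + φ·sin φ) = 41.453705·(0.92868662 + 0.37994072·0.37086542) = 44.338614
y = r_b·(sin φ − φ·cos φ) = 41.453705·(0.37086542 − 0.37994072·0.92868662) = 0.746977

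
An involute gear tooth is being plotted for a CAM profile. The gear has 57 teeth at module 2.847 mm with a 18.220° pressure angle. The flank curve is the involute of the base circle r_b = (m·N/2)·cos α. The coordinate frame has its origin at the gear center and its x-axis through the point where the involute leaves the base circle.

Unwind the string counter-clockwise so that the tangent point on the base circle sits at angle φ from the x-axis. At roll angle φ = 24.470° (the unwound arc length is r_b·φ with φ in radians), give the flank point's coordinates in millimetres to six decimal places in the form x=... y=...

x=83.783001 y=1.965006

pitch radius r_p = m·N/2 = 2.847·57/2 = 81.139500
base radius r_b = r_p·cos α = 81.139500·cos 18.220° = 77.071406
roll angle φ = 24.470° = 0.42708207 rad
x = r_b·(cos φ + φ·sin φ) = 77.071406·(0.91017828 + 0.42708207·0.41421673) = 83.783001
y = r_b·(sin φ − φ·cos φ) = 77.071406·(0.41421673 − 0.42708207·0.91017828) = 1.965006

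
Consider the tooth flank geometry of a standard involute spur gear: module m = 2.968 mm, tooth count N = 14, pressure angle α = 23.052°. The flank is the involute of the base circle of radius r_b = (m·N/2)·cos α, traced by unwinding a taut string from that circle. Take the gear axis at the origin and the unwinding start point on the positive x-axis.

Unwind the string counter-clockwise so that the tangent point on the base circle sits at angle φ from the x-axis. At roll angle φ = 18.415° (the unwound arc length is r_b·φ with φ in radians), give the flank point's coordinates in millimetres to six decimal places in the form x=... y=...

x=20.079070 y=0.209389

pitch radius r_p = m·N/2 = 2.968·14/2 = 20.776000
base radius r_b = r_p·cos α = 20.776000·cos 23.052° = 19.117033
roll angle φ = 18.415° = 0.32140238 rad
x = r_b·(cos φ + φ·sin φ) = 19.117033·(0.94879334 + 0.32140238·0.31589744) = 20.079070
y = r_b·(sin φ − φ·cos φ) = 19.117033·(0.31589744 − 0.32140238·0.94879334) = 0.209389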